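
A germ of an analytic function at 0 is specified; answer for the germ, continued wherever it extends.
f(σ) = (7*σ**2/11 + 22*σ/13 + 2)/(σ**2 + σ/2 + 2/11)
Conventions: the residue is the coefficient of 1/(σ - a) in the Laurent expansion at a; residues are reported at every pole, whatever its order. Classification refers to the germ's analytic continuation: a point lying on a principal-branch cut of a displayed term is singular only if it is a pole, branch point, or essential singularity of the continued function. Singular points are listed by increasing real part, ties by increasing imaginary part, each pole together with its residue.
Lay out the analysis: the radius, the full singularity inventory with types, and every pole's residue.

Radius of convergence at 0: (1/11)*sqrt(22).
At (-1/4) - ((1/44)*sqrt(231))*i: a pole of order 1; residue (393/572) + ((6463/44044)*sqrt(231))*i.
At (-1/4) + ((1/44)*sqrt(231))*i: a pole of order 1; residue (393/572) - ((6463/44044)*sqrt(231))*i.

Denominator factor (σ**2 + σ/2 + 2/11): discriminant -21/44, complex-conjugate roots (-1/4) + ((1/44)*sqrt(231))*i and (-1/4) - ((1/44)*sqrt(231))*i; poles of order 1, moduli (1/11)*sqrt(22) and (1/11)*sqrt(22).
The radius of convergence is the smallest modulus among the singular points: (1/11)*sqrt(22).
The factor σ**2 + σ/2 + 2/11 splits as (σ - a)(σ - a') with a = (-1/4) - ((1/44)*sqrt(231))*i, a' = (-1/4) + ((1/44)*sqrt(231))*i. At the order-1 pole a set g(σ) = (σ - a)*f(σ) = [7*σ**2/11 + 22*σ/13 + 2] / (σ - a').
Simple pole: residue = g(a) at a = (-1/4) - ((1/44)*sqrt(231))*i, which is (393/572) + ((6463/44044)*sqrt(231))*i.
The factor σ**2 + σ/2 + 2/11 splits as (σ - a)(σ - a') with a = (-1/4) + ((1/44)*sqrt(231))*i, a' = (-1/4) - ((1/44)*sqrt(231))*i. At the order-1 pole a set g(σ) = (σ - a)*f(σ) = [7*σ**2/11 + 22*σ/13 + 2] / (σ - a').
Simple pole: residue = g(a) at a = (-1/4) + ((1/44)*sqrt(231))*i, which is (393/572) - ((6463/44044)*sqrt(231))*i.
List the singular points by increasing real part (a conjugate pair: the negative imaginary part first).


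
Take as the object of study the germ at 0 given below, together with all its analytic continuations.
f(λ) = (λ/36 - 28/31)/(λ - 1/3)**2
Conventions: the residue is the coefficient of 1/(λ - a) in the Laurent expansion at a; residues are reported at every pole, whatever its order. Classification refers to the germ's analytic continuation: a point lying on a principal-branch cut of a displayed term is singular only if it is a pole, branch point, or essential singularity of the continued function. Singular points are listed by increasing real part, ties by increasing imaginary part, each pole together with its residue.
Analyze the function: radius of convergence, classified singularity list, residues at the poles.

Radius of convergence at 0: 1/3.
At 1/3: a pole of order 2; residue 1/36.

Denominator factor (λ - 1/3)^2: pole of order 2 at 1/3, modulus 1/3.
The radius of convergence is the smallest modulus among the singular points: 1/3.
At the order-2 pole 1/3 set g(λ) = (λ - (1/3))^2*f(λ) = λ/36 - 28/31.
Order-2 pole: residue = g'(a); g'(1/3) = 1/36, so the residue is 1/36.


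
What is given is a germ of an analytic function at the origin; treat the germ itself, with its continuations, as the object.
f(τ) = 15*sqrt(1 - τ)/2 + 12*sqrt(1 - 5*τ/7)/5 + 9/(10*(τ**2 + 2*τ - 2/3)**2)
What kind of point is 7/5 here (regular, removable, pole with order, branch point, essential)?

The term (12/5)*sqrt(1 - τ/(7/5)) has argument 1 - 7/5/(7/5) = 0 at 7/5: a square-root (algebraic, two-sheeted) branch point; the remaining terms are analytic or single-valued there.

The point is an algebraic (square-root) branch point.


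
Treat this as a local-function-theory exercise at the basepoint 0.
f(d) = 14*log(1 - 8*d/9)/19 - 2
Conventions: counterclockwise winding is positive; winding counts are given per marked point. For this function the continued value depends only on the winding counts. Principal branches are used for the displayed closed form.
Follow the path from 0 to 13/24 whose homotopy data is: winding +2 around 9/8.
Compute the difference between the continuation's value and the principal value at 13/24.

Continued minus principal equals (56/19)*pi*i.

The rational part is single-valued and drops out of the difference; each branch term changes only by its own monodromy.
(14/19)*log(1 - d/(9/8)): each positive loop around 9/8 adds 2*pi*i to the log, so winding +2 contributes (14/19)*(2)*2*pi*i = (56/19)*pi*i.
Summing the contributions at d = 13/24 gives (56/19)*pi*i.


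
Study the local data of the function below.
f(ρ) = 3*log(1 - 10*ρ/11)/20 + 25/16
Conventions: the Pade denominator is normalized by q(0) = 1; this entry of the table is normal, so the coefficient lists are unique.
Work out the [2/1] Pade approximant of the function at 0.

The Pade approximant has numerator coefficients [25/16, -13/12, 5/242]; denominator coefficients [1, -20/33].

Taylor coefficients needed (expand at 0): a_0 = 25/16, a_1 = -3/22, a_2 = -15/242, a_3 = -50/1331.
Write the denominator as Q(ρ) = 1 + q1*ρ. Requiring Q*f - P = O(ρ^4) with deg P <= 2 kills the coefficients of ρ^3..ρ^3 in Q*f:
  ρ^3: a_3 + q1*a_2 = 0, i.e. -50/1331 + (-15/242)*q1 = 0.
Solving this linear system: q1 = -20/33.
The numerator is Q*f truncated at degree 2: P0 = a_0 = 25/16; P1 = a_1 + q1*a_0 = -13/12; P2 = a_2 + q1*a_1 = 5/242.


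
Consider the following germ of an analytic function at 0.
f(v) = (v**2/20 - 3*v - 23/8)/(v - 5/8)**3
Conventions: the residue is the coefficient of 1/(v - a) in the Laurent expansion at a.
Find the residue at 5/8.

The residue is 1/20.

At the order-3 pole 5/8 set g(v) = (v - (5/8))^3*f(v) = v**2/20 - 3*v - 23/8.
Order-3 pole: residue = g''(a)/2; g''(5/8) = 1/10, so the residue is 1/20.


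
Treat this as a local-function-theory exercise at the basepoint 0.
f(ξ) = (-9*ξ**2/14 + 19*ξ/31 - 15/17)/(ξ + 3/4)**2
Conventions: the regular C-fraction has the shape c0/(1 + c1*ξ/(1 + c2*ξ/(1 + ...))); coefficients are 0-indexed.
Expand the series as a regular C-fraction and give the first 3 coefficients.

The regular C-fraction coefficients are [-80/51, 521/155, -10243991/10175130].

Taylor coefficients (expand at 0): a_0 = -80/51, a_1 = 8336/1581, a_2 = -1236520/99603.
c0 = a_0 = -80/51. Peel one level at a time: if S = 1 + c*ξ/S' with S'(0) = 1, then c is the ξ-coefficient of S and S' = c*ξ/(S - 1).
S_1 = c0/f = 1 + (521/155)*ξ + (10243991/3027150)*ξ^2 + ...; c1 = 521/155.
S_2 = c1*ξ/(S_1 - 1) = 1 + (-10243991/10175130)*ξ + ...; c2 = -10243991/10175130.


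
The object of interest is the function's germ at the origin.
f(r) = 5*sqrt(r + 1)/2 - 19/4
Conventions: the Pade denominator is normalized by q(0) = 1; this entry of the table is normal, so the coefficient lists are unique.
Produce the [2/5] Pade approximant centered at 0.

Taylor coefficients needed (expand at 0): a_0 = -9/4, a_1 = 5/4, a_2 = -5/16, a_3 = 5/32, a_4 = -25/256, a_5 = 35/512, a_6 = -105/2048, a_7 = 165/4096.
Write the denominator as Q(r) = 1 + q1*r + q2*r^2 + q3*r^3 + q4*r^4 + q5*r^5. Requiring Q*f - P = O(r^8) with deg P <= 2 kills the coefficients of r^3..r^7 in Q*f:
  r^3: a_3 + q1*a_2 + q2*a_1 + q3*a_0 = 0, i.e. 5/32 + (-5/16)*q1 + (5/4)*q2 + (-9/4)*q3 = 0.
  r^4: a_4 + q1*a_3 + q2*a_2 + q3*a_1 + q4*a_0 = 0, i.e. -25/256 + (5/32)*q1 + (-5/16)*q2 + (5/4)*q3 + (-9/4)*q4 = 0.
  r^5: a_5 + q1*a_4 + q2*a_3 + q3*a_2 + q4*a_1 + q5*a_0 = 0, i.e. 35/512 + (-25/256)*q1 + (5/32)*q2 + (-5/16)*q3 + (5/4)*q4 + (-9/4)*q5 = 0.
  r^6: a_6 + q1*a_5 + q2*a_4 + q3*a_3 + q4*a_2 + q5*a_1 = 0, i.e. -105/2048 + (35/512)*q1 + (-25/256)*q2 + (5/32)*q3 + (-5/16)*q4 + (5/4)*q5 = 0.
  r^7: a_7 + q1*a_6 + q2*a_5 + q3*a_4 + q4*a_3 + q5*a_2 = 0, i.e. 165/4096 + (-105/2048)*q1 + (35/512)*q2 + (-25/256)*q3 + (5/32)*q4 + (-5/16)*q5 = 0.
Solving this linear system: q1 = 21764/23177, q2 = 15041/185416, q3 = -1475/92708, q4 = 2525/1483328, q5 = -4705/2966656.
The numerator is Q*f truncated at degree 2: P0 = a_0 = -9/4; P1 = a_1 + q1*a_0 = -79991/92708; P2 = a_2 + q1*a_1 + q2*a_0 = 503421/741664.

The Pade approximant has numerator coefficients [-9/4, -79991/92708, 503421/741664]; denominator coefficients [1, 21764/23177, 15041/185416, -1475/92708, 2525/1483328, -4705/2966656].


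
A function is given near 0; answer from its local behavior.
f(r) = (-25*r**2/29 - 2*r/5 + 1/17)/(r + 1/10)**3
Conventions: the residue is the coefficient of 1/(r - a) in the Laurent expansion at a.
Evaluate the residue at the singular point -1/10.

At the order-3 pole -1/10 set g(r) = (r - (-1/10))^3*f(r) = -25*r**2/29 - 2*r/5 + 1/17.
Order-3 pole: residue = g''(a)/2; g''(-1/10) = -50/29, so the residue is -25/29.

The residue is -25/29.


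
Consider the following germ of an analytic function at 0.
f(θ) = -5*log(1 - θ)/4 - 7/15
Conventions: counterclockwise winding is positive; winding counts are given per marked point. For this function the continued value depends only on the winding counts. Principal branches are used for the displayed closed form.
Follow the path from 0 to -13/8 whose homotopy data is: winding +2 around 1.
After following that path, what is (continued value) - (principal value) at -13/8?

The rational part is single-valued and drops out of the difference; each branch term changes only by its own monodromy.
(-5/4)*log(1 - θ/(1)): each positive loop around 1 adds 2*pi*i to the log, so winding +2 contributes (-5/4)*(2)*2*pi*i = -(5)*pi*i.
Summing the contributions at θ = -13/8 gives -(5)*pi*i.

Continued minus principal equals -(5)*pi*i.


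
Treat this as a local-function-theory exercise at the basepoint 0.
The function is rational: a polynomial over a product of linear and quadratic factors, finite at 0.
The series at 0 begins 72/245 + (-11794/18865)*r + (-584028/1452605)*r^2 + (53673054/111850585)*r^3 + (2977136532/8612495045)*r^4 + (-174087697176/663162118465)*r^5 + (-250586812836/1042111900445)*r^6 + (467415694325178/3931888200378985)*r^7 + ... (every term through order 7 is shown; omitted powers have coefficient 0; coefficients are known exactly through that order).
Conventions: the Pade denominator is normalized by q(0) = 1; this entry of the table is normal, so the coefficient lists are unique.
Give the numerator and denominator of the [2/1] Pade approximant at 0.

Taylor coefficients needed (read off): a_0 = 72/245, a_1 = -11794/18865, a_2 = -584028/1452605, a_3 = 53673054/111850585.
Write the denominator as Q(r) = 1 + q1*r. Requiring Q*f - P = O(r^4) with deg P <= 2 kills the coefficients of r^3..r^3 in Q*f:
  r^3: a_3 + q1*a_2 = 0, i.e. 53673054/111850585 + (-584028/1452605)*q1 = 0.
Solving this linear system: q1 = 8945509/7495026.
The numerator is Q*f truncated at degree 2: P0 = a_0 = 72/245; P1 = a_1 + q1*a_0 = -83987954/306046895; P2 = a_2 + q1*a_1 = -16235145061/14139366549.

The Pade approximant has numerator coefficients [72/245, -83987954/306046895, -16235145061/14139366549]; denominator coefficients [1, 8945509/7495026].


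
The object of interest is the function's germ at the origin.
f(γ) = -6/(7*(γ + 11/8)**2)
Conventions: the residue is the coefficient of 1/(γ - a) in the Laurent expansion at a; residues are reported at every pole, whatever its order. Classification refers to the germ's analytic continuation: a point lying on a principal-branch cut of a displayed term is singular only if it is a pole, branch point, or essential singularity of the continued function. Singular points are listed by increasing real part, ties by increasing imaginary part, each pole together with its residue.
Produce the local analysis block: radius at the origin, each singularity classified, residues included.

Denominator factor (γ + 11/8)^2: pole of order 2 at -11/8, modulus 11/8.
The radius of convergence is the smallest modulus among the singular points: 11/8.
At the order-2 pole -11/8 set g(γ) = (γ - (-11/8))^2*f(γ) = -6/7.
Order-2 pole: residue = g'(a); g'(-11/8) = 0, so the residue is 0.

Radius of convergence at 0: 11/8.
At -11/8: a pole of order 2; residue 0.


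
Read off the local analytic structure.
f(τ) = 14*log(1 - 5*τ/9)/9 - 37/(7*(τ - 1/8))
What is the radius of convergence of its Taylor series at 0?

Denominator factor (τ - 1/8): pole of order 1 at 1/8, modulus 1/8.
Branch term (14/9)*log(1 - τ/(9/5)): its argument vanishes at τ = 9/5, a logarithmic branch point, modulus 9/5.
The radius of convergence is the smallest modulus among the singular points: 1/8.

The radius of convergence is 1/8.


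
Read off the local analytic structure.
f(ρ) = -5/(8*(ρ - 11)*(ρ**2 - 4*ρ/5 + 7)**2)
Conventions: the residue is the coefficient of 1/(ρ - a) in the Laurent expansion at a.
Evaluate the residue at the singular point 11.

At the order-1 pole 11 set g(ρ) = (ρ - (11))*f(ρ) = -5/(8*(ρ**2 - 4*ρ/5 + 7)**2).
Simple pole: residue = g(a) at a = 11, which is -125/2841728.

The residue is -125/2841728.


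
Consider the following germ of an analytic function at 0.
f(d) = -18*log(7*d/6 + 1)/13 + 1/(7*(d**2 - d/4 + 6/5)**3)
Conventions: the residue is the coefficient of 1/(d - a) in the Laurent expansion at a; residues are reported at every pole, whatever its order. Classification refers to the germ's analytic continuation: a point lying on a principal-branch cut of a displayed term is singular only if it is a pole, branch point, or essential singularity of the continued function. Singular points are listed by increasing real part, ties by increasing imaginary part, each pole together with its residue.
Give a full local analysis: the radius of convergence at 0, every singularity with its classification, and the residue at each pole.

Denominator factor (d**2 - d/4 + 6/5)^3: discriminant -379/80, complex-conjugate roots (1/8) + ((1/40)*sqrt(1895))*i and (1/8) - ((1/40)*sqrt(1895))*i; poles of order 3, moduli (1/5)*sqrt(30) and (1/5)*sqrt(30).
Branch term (-18/13)*log(1 - d/(-6/7)): its argument vanishes at d = -6/7, a logarithmic branch point, modulus 6/7.
The radius of convergence is the smallest modulus among the singular points: 6/7.
The branch term is analytic at (1/8) - ((1/40)*sqrt(1895))*i and contributes nothing to the residue; only the rational part matters.
The factor d**2 - d/4 + 6/5 splits as (d - a)(d - a') with a = (1/8) - ((1/40)*sqrt(1895))*i, a' = (1/8) + ((1/40)*sqrt(1895))*i. At the order-3 pole a set g(d) = (d - a)^3*(rational part) = [1/7] / (d - a')^3.
Order-3 pole: residue = g''(a)/2; g''((1/8) - ((1/40)*sqrt(1895))*i) = ((307200/381079573)*sqrt(1895))*i, so the residue is ((153600/381079573)*sqrt(1895))*i.
The branch term is analytic at (1/8) + ((1/40)*sqrt(1895))*i and contributes nothing to the residue; only the rational part matters.
The factor d**2 - d/4 + 6/5 splits as (d - a)(d - a') with a = (1/8) + ((1/40)*sqrt(1895))*i, a' = (1/8) - ((1/40)*sqrt(1895))*i. At the order-3 pole a set g(d) = (d - a)^3*(rational part) = [1/7] / (d - a')^3.
Order-3 pole: residue = g''(a)/2; g''((1/8) + ((1/40)*sqrt(1895))*i) = -((307200/381079573)*sqrt(1895))*i, so the residue is -((153600/381079573)*sqrt(1895))*i.
List the singular points by increasing real part (a conjugate pair: the negative imaginary part first).

Radius of convergence at 0: 6/7.
At -6/7: a logarithmic branch point.
At (1/8) - ((1/40)*sqrt(1895))*i: a pole of order 3; residue ((153600/381079573)*sqrt(1895))*i.
At (1/8) + ((1/40)*sqrt(1895))*i: a pole of order 3; residue -((153600/381079573)*sqrt(1895))*i.


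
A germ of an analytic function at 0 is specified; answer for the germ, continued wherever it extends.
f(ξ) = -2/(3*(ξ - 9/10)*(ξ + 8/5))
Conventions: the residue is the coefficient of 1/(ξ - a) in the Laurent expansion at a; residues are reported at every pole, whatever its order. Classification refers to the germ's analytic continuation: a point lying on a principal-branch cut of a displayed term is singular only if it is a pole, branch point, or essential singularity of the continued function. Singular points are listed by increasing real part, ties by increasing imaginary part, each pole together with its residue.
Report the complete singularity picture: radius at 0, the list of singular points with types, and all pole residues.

Radius of convergence at 0: 9/10.
At -8/5: a pole of order 1; residue 4/15.
At 9/10: a pole of order 1; residue -4/15.

Denominator factor (ξ - 9/10): pole of order 1 at 9/10, modulus 9/10.
Denominator factor (ξ + 8/5): pole of order 1 at -8/5, modulus 8/5.
The radius of convergence is the smallest modulus among the singular points: 9/10.
At the order-1 pole -8/5 set g(ξ) = (ξ - (-8/5))*f(ξ) = -2/(3*(ξ - 9/10)).
Simple pole: residue = g(a) at a = -8/5, which is 4/15.
At the order-1 pole 9/10 set g(ξ) = (ξ - (9/10))*f(ξ) = -2/(3*(ξ + 8/5)).
Simple pole: residue = g(a) at a = 9/10, which is -4/15.
List the singular points by increasing real part (a conjugate pair: the negative imaginary part first).


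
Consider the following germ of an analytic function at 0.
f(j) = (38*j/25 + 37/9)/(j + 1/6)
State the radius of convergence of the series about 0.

The radius of convergence is 1/6.

Denominator factor (j + 1/6): pole of order 1 at -1/6, modulus 1/6.
The radius of convergence is the smallest modulus among the singular points: 1/6.


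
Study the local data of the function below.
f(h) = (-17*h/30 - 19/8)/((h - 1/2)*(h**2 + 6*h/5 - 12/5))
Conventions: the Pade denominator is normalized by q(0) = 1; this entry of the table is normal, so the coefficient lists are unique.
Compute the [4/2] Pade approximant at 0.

Taylor coefficients needed (expand at 0): a_0 = -95/48, a_1 = -1561/288, a_2 = -595/48, a_3 = -90473/3456, a_4 = -371165/6912, a_5 = -1126441/10368, a_6 = -18121205/82944.
Write the denominator as Q(h) = 1 + q1*h + q2*h^2. Requiring Q*f - P = O(h^7) with deg P <= 4 kills the coefficients of h^5..h^6 in Q*f:
  h^5: a_5 + q1*a_4 + q2*a_3 = 0, i.e. -1126441/10368 + (-371165/6912)*q1 + (-90473/3456)*q2 = 0.
  h^6: a_6 + q1*a_5 + q2*a_4 = 0, i.e. -18121205/82944 + (-1126441/10368)*q1 + (-371165/6912)*q2 = 0.
Solving this linear system: q1 = -32902115095/11280770606, q2 = 124038062221/67684623636.
The numerator is Q*f truncated at degree 4: P0 = a_0 = -95/48; P1 = a_1 + q1*a_0 = 143115336023/406107741816; P2 = a_2 + q1*a_1 + q2*a_0 = -43485331945/203053870908; P3 = a_3 + q1*a_2 + q2*a_1 = 622999025/14503847922; P4 = a_4 + q1*a_3 + q2*a_2 = -3114995125/50763467727.

The Pade approximant has numerator coefficients [-95/48, 143115336023/406107741816, -43485331945/203053870908, 622999025/14503847922, -3114995125/50763467727]; denominator coefficients [1, -32902115095/11280770606, 124038062221/67684623636].


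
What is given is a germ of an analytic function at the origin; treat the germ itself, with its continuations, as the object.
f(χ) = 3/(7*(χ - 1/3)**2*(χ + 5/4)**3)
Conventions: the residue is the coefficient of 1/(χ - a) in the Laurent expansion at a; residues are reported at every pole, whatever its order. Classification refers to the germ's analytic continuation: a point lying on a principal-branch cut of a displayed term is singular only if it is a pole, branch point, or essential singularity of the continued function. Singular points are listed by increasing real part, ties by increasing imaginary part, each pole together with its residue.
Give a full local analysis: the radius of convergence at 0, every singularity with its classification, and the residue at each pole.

Radius of convergence at 0: 1/3.
At -5/4: a pole of order 3; residue 186624/912247.
At 1/3: a pole of order 2; residue -186624/912247.

Denominator factor (χ + 5/4)^3: pole of order 3 at -5/4, modulus 5/4.
Denominator factor (χ - 1/3)^2: pole of order 2 at 1/3, modulus 1/3.
The radius of convergence is the smallest modulus among the singular points: 1/3.
At the order-3 pole -5/4 set g(χ) = (χ - (-5/4))^3*f(χ) = 3/(7*(χ - 1/3)**2).
Order-3 pole: residue = g''(a)/2; g''(-5/4) = 373248/912247, so the residue is 186624/912247.
At the order-2 pole 1/3 set g(χ) = (χ - (1/3))^2*f(χ) = 3/(7*(χ + 5/4)**3).
Order-2 pole: residue = g'(a); g'(1/3) = -186624/912247, so the residue is -186624/912247.
List the singular points by increasing real part (a conjugate pair: the negative imaginary part first).


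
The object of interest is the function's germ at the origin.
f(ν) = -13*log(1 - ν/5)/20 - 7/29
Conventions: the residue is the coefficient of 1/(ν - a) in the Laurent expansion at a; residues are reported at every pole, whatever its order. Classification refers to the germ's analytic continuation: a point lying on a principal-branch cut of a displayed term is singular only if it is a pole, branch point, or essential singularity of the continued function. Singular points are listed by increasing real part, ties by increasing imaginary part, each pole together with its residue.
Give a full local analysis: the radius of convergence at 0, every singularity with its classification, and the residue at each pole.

Branch term (-13/20)*log(1 - ν/(5)): its argument vanishes at ν = 5, a logarithmic branch point, modulus 5.
The radius of convergence is the smallest modulus among the singular points: 5.

Radius of convergence at 0: 5.
At 5: a logarithmic branch point.


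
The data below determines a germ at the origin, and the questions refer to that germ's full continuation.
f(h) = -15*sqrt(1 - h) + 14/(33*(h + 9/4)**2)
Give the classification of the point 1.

The point is an algebraic (square-root) branch point.

The term (-15)*sqrt(1 - h/(1)) has argument 1 - 1/(1) = 0 at 1: a square-root (algebraic, two-sheeted) branch point; the remaining terms are analytic or single-valued there.


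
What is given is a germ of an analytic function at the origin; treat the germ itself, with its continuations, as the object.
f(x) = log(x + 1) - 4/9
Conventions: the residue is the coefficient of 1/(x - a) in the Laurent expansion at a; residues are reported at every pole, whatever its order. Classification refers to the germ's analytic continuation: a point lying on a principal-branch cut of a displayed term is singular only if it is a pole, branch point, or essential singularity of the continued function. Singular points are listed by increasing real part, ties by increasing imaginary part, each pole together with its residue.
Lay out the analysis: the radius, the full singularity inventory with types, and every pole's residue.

Branch term (1)*log(1 - x/(-1)): its argument vanishes at x = -1, a logarithmic branch point, modulus 1.
The radius of convergence is the smallest modulus among the singular points: 1.

Radius of convergence at 0: 1.
At -1: a logarithmic branch point.


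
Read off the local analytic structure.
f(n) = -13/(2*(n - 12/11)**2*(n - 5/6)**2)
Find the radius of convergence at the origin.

Denominator factor (n - 5/6)^2: pole of order 2 at 5/6, modulus 5/6.
Denominator factor (n - 12/11)^2: pole of order 2 at 12/11, modulus 12/11.
The radius of convergence is the smallest modulus among the singular points: 5/6.

The radius of convergence is 5/6.


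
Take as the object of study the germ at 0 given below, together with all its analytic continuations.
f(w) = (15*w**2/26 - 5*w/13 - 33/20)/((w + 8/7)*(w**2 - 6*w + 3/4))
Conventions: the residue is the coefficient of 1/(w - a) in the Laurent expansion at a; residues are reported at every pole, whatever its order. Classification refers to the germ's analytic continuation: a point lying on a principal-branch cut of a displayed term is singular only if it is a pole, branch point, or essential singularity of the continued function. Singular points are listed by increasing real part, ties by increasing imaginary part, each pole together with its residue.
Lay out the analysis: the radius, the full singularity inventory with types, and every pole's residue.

Denominator factor (w + 8/7): pole of order 1 at -8/7, modulus 8/7.
Denominator factor (w**2 - 6*w + 3/4): discriminant 33, real irrational roots 3 + (1/2)*sqrt(33) and 3 - (1/2)*sqrt(33); poles of order 1, moduli 3 + (1/2)*sqrt(33) and 3 - (1/2)*sqrt(33).
The radius of convergence is the smallest modulus among the singular points: 3 - (1/2)*sqrt(33).
At the order-1 pole -8/7 set g(w) = (w - (-8/7))*f(w) = (15*w**2/26 - 5*w/13 - 33/20)/(w**2 - 6*w + 3/4).
Simple pole: residue = g(a) at a = -8/7, which is -5821/113555.
The factor w**2 - 6*w + 3/4 splits as (w - a)(w - a') with a = 3 - (1/2)*sqrt(33), a' = 3 + (1/2)*sqrt(33). At the order-1 pole a set g(w) = (w - a)*f(w) = [(15*w**2/26 - 5*w/13 - 33/20)/(w + 8/7)] / (w - a').
Simple pole: residue = g(a) at a = 3 - (1/2)*sqrt(33), which is 142667/454220 - (35917/2498210)*sqrt(33).
The factor w**2 - 6*w + 3/4 splits as (w - a)(w - a') with a = 3 + (1/2)*sqrt(33), a' = 3 - (1/2)*sqrt(33). At the order-1 pole a set g(w) = (w - a)*f(w) = [(15*w**2/26 - 5*w/13 - 33/20)/(w + 8/7)] / (w - a').
Simple pole: residue = g(a) at a = 3 + (1/2)*sqrt(33), which is 142667/454220 + (35917/2498210)*sqrt(33).
List the singular points by increasing real part (a conjugate pair: the negative imaginary part first).

Radius of convergence at 0: 3 - (1/2)*sqrt(33).
At -8/7: a pole of order 1; residue -5821/113555.
At 3 - (1/2)*sqrt(33): a pole of order 1; residue 142667/454220 - (35917/2498210)*sqrt(33).
At 3 + (1/2)*sqrt(33): a pole of order 1; residue 142667/454220 + (35917/2498210)*sqrt(33).


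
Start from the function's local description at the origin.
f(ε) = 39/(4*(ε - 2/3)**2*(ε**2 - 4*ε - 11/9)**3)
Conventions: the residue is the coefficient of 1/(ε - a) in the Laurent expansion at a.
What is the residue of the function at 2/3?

The residue is 511758/923521.

At the order-2 pole 2/3 set g(ε) = (ε - (2/3))^2*f(ε) = 39/(4*(ε**2 - 4*ε - 11/9)**3).
Order-2 pole: residue = g'(a); g'(2/3) = 511758/923521, so the residue is 511758/923521.


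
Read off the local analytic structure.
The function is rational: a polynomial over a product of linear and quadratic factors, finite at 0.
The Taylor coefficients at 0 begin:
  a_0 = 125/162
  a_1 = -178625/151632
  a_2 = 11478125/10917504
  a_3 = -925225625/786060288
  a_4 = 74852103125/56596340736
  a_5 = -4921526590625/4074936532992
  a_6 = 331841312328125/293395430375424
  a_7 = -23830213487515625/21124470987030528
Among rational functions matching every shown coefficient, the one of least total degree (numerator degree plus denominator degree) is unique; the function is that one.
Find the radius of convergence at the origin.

No rational of total degree below 5 reproduces all 8 coefficients; solving the [1/4] Pade equations on them gives f(β) = (2 - 9*β/13)/((β + 6/5)**2*(β**2 - 7*β/8 + 9/5)), whose expansion matches every shown term.
Denominator factor (β**2 - 7*β/8 + 9/5): discriminant -2059/320, complex-conjugate roots (7/16) + ((1/80)*sqrt(10295))*i and (7/16) - ((1/80)*sqrt(10295))*i; poles of order 1, moduli (3/5)*sqrt(5) and (3/5)*sqrt(5).
Denominator factor (β + 6/5)^2: pole of order 2 at -6/5, modulus 6/5.
The radius of convergence is the smallest modulus among the singular points: 6/5.

The radius of convergence is 6/5.


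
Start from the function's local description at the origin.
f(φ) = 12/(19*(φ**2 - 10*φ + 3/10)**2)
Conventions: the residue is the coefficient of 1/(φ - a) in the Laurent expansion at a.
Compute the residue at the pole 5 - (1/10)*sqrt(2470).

The residue is (30/1159171)*sqrt(2470).

The factor φ**2 - 10*φ + 3/10 splits as (φ - a)(φ - a') with a = 5 - (1/10)*sqrt(2470), a' = 5 + (1/10)*sqrt(2470). At the order-2 pole a set g(φ) = (φ - a)^2*f(φ) = [12/19] / (φ - a')^2.
Order-2 pole: residue = g'(a); g'(5 - (1/10)*sqrt(2470)) = (30/1159171)*sqrt(2470), so the residue is (30/1159171)*sqrt(2470).


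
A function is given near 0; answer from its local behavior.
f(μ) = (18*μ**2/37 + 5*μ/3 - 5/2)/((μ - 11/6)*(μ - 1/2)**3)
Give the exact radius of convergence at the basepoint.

The radius of convergence is 1/2.

Denominator factor (μ - 11/6): pole of order 1 at 11/6, modulus 11/6.
Denominator factor (μ - 1/2)^3: pole of order 3 at 1/2, modulus 1/2.
The radius of convergence is the smallest modulus among the singular points: 1/2.


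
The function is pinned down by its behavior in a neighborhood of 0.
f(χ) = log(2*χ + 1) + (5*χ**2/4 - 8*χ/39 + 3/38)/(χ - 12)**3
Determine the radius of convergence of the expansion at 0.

Denominator factor (χ - 12)^3: pole of order 3 at 12, modulus 12.
Branch term (1)*log(1 - χ/(-1/2)): its argument vanishes at χ = -1/2, a logarithmic branch point, modulus 1/2.
The radius of convergence is the smallest modulus among the singular points: 1/2.

The radius of convergence is 1/2.


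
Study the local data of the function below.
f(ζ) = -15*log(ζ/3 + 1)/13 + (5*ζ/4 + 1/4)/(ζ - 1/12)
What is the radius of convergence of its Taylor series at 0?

Denominator factor (ζ - 1/12): pole of order 1 at 1/12, modulus 1/12.
Branch term (-15/13)*log(1 - ζ/(-3)): its argument vanishes at ζ = -3, a logarithmic branch point, modulus 3.
The radius of convergence is the smallest modulus among the singular points: 1/12.

The radius of convergence is 1/12.


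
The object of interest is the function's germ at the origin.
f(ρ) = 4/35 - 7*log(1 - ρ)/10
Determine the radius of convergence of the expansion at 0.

Branch term (-7/10)*log(1 - ρ/(1)): its argument vanishes at ρ = 1, a logarithmic branch point, modulus 1.
The radius of convergence is the smallest modulus among the singular points: 1.

The radius of convergence is 1.


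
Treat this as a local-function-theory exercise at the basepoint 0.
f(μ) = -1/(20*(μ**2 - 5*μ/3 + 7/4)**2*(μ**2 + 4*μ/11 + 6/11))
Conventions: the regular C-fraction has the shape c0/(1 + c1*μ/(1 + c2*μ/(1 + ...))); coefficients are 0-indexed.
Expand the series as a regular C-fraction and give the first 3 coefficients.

Taylor coefficients (expand at 0): a_0 = -22/735, a_1 = -572/15435, a_2 = 10483/324135.
c0 = a_0 = -22/735. Peel one level at a time: if S = 1 + c*μ/S' with S'(0) = 1, then c is the μ-coefficient of S and S' = c*μ/(S - 1).
S_1 = c0/f = 1 + (-26/21)*μ + (2305/882)*μ^2 + ...; c1 = -26/21.
S_2 = c1*μ/(S_1 - 1) = 1 + (2305/1092)*μ + ...; c2 = 2305/1092.

The regular C-fraction coefficients are [-22/735, -26/21, 2305/1092].


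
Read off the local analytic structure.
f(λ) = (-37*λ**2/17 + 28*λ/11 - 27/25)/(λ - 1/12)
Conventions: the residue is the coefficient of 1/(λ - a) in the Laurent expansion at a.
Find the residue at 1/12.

At the order-1 pole 1/12 set g(λ) = (λ - (1/12))*f(λ) = -37*λ**2/17 + 28*λ/11 - 27/25.
Simple pole: residue = g(a) at a = 1/12, which is -594431/673200.

The residue is -594431/673200.


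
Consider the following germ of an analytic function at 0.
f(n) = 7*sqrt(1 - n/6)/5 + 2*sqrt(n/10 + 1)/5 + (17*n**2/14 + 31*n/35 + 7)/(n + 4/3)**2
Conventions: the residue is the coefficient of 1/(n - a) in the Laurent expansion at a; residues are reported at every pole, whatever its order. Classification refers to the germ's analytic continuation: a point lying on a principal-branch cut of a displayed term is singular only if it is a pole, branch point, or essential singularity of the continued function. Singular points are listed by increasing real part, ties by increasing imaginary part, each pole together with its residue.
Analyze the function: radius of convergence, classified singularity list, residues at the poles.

Radius of convergence at 0: 4/3.
At -10: an algebraic (square-root) branch point.
At -4/3: a pole of order 2; residue -247/105.
At 6: an algebraic (square-root) branch point.

Denominator factor (n + 4/3)^2: pole of order 2 at -4/3, modulus 4/3.
Branch term (2/5)*sqrt(1 - n/(-10)): its argument vanishes at n = -10, a square-root branch point, modulus 10.
Branch term (7/5)*sqrt(1 - n/(6)): its argument vanishes at n = 6, a square-root branch point, modulus 6.
The radius of convergence is the smallest modulus among the singular points: 4/3.
The branch terms are analytic at -4/3 and contribute nothing to the residue; only the rational part matters.
At the order-2 pole -4/3 set g(n) = (n - (-4/3))^2*(rational part) = 17*n**2/14 + 31*n/35 + 7.
Order-2 pole: residue = g'(a); g'(-4/3) = -247/105, so the residue is -247/105.
List the singular points by increasing real part (a conjugate pair: the negative imaginary part first).


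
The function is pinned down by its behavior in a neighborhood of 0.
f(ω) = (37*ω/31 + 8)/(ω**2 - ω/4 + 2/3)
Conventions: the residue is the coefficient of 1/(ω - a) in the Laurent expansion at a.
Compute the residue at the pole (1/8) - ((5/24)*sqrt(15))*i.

The factor ω**2 - ω/4 + 2/3 splits as (ω - a)(ω - a') with a = (1/8) - ((5/24)*sqrt(15))*i, a' = (1/8) + ((5/24)*sqrt(15))*i. At the order-1 pole a set g(ω) = (ω - a)*f(ω) = [37*ω/31 + 8] / (ω - a').
Simple pole: residue = g(a) at a = (1/8) - ((5/24)*sqrt(15))*i, which is (37/62) + ((2021/1550)*sqrt(15))*i.

The residue is (37/62) + ((2021/1550)*sqrt(15))*i.


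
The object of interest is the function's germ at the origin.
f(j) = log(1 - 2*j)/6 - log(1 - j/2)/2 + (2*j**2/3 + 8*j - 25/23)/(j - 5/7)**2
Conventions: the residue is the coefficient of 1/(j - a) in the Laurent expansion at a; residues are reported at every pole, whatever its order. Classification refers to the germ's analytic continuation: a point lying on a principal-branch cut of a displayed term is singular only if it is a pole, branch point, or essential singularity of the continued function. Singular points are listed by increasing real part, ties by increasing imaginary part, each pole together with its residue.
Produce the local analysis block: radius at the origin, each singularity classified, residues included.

Radius of convergence at 0: 1/2.
At 1/2: a logarithmic branch point.
At 5/7: a pole of order 2; residue 188/21.
At 2: a logarithmic branch point.

Denominator factor (j - 5/7)^2: pole of order 2 at 5/7, modulus 5/7.
Branch term (1/6)*log(1 - j/(1/2)): its argument vanishes at j = 1/2, a logarithmic branch point, modulus 1/2.
Branch term (-1/2)*log(1 - j/(2)): its argument vanishes at j = 2, a logarithmic branch point, modulus 2.
The radius of convergence is the smallest modulus among the singular points: 1/2.
The branch terms are analytic at 5/7 and contribute nothing to the residue; only the rational part matters.
At the order-2 pole 5/7 set g(j) = (j - (5/7))^2*(rational part) = 2*j**2/3 + 8*j - 25/23.
Order-2 pole: residue = g'(a); g'(5/7) = 188/21, so the residue is 188/21.
List the singular points by increasing real part (a conjugate pair: the negative imaginary part first).


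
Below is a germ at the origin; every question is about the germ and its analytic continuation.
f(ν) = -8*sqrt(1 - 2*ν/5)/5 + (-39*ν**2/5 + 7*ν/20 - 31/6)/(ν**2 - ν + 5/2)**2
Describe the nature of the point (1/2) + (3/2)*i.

The point is a pole of order 2.

The denominator factor ν**2 - ν + 5/2 vanishes at (1/2) + (3/2)*i and appears to the power 2; the numerator there equals (1273/120) - (447/40)*i, nonzero, and no other factor vanishes.
The branch terms are analytic at this point.
Hence a pole whose order is the multiplicity, 2.


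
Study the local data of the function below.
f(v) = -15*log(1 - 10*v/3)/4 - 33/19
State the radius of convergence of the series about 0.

Branch term (-15/4)*log(1 - v/(3/10)): its argument vanishes at v = 3/10, a logarithmic branch point, modulus 3/10.
The radius of convergence is the smallest modulus among the singular points: 3/10.

The radius of convergence is 3/10.


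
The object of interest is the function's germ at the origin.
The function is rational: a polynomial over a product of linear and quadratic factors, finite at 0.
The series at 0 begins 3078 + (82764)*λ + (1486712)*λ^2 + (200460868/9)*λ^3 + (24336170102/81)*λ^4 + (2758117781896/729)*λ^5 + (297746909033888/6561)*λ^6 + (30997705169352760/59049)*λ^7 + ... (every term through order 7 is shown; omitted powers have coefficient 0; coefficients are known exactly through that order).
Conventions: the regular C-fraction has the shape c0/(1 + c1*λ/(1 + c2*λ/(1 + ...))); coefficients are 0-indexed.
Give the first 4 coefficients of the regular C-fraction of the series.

The regular C-fraction coefficients are [3078, -242/9, 1080/121, -29043/4840].

Taylor coefficients (read off): a_0 = 3078, a_1 = 82764, a_2 = 1486712, a_3 = 200460868/9.
c0 = a_0 = 3078. Peel one level at a time: if S = 1 + c*λ/S' with S'(0) = 1, then c is the λ-coefficient of S and S' = c*λ/(S - 1).
S_1 = c0/f = 1 + (-242/9)*λ + (240)*λ^2 + ...; c1 = -242/9.
S_2 = c1*λ/(S_1 - 1) = 1 + (1080/121)*λ + (784161/14641)*λ^2 + ...; c2 = 1080/121.
S_3 = c2*λ/(S_2 - 1) = 1 + (-29043/4840)*λ + ...; c3 = -29043/4840.


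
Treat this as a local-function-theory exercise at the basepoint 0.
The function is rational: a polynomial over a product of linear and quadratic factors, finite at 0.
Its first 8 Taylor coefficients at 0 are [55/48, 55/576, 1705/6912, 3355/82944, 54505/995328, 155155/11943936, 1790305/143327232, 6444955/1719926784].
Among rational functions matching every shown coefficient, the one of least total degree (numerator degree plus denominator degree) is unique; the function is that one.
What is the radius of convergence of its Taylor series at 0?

The radius of convergence is 2.

No rational of total degree below 2 reproduces all 8 coefficients; solving the [0/2] Pade equations on them gives f(w) = -11/(2*(w - 2)*(w + 12/5)), whose expansion matches every shown term.
Denominator factor (w + 12/5): pole of order 1 at -12/5, modulus 12/5.
Denominator factor (w - 2): pole of order 1 at 2, modulus 2.
The radius of convergence is the smallest modulus among the singular points: 2.


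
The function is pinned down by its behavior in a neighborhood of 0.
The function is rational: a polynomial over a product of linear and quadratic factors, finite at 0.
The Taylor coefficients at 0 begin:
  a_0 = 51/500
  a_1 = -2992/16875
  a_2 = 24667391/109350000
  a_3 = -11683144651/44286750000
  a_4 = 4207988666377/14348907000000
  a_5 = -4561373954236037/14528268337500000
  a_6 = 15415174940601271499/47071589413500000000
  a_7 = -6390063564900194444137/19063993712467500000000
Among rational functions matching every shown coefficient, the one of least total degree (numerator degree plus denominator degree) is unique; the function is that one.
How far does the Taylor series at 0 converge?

The radius of convergence is 10/9.

No rational of total degree below 4 reproduces all 8 coefficients; solving the [0/4] Pade equations on them gives f(χ) = 17/(15*(χ + 10/9)**2*(χ**2 - 5*χ/9 + 9)), whose expansion matches every shown term.
Denominator factor (χ + 10/9)^2: pole of order 2 at -10/9, modulus 10/9.
Denominator factor (χ**2 - 5*χ/9 + 9): discriminant -2891/81, complex-conjugate roots (5/18) + ((7/18)*sqrt(59))*i and (5/18) - ((7/18)*sqrt(59))*i; poles of order 1, moduli 3 and 3.
The radius of convergence is the smallest modulus among the singular points: 10/9.


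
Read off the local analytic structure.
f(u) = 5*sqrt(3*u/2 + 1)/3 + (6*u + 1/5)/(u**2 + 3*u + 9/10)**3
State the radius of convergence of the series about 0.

Denominator factor (u**2 + 3*u + 9/10)^3: discriminant 27/5, real irrational roots -3/2 + (3/10)*sqrt(15) and -3/2 - (3/10)*sqrt(15); poles of order 3, moduli 3/2 - (3/10)*sqrt(15) and 3/2 + (3/10)*sqrt(15).
Branch term (5/3)*sqrt(1 - u/(-2/3)): its argument vanishes at u = -2/3, a square-root branch point, modulus 2/3.
The radius of convergence is the smallest modulus among the singular points: 3/2 - (3/10)*sqrt(15).

The radius of convergence is 3/2 - (3/10)*sqrt(15).


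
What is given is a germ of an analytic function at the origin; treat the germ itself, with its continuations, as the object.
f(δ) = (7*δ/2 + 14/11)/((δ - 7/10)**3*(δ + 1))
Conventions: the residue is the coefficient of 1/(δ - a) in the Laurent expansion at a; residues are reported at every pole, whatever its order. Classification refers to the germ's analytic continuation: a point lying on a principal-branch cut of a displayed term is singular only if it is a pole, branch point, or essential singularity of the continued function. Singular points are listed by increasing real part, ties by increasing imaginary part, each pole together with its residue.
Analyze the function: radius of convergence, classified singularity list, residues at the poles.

Denominator factor (δ - 7/10)^3: pole of order 3 at 7/10, modulus 7/10.
Denominator factor (δ + 1): pole of order 1 at -1, modulus 1.
The radius of convergence is the smallest modulus among the singular points: 7/10.
At the order-1 pole -1 set g(δ) = (δ - (-1))*f(δ) = (7*δ/2 + 14/11)/(δ - 7/10)**3.
Simple pole: residue = g(a) at a = -1, which is 24500/54043.
At the order-3 pole 7/10 set g(δ) = (δ - (7/10))^3*f(δ) = (7*δ/2 + 14/11)/(δ + 1).
Order-3 pole: residue = g''(a)/2; g''(7/10) = -49000/54043, so the residue is -24500/54043.
List the singular points by increasing real part (a conjugate pair: the negative imaginary part first).

Radius of convergence at 0: 7/10.
At -1: a pole of order 1; residue 24500/54043.
At 7/10: a pole of order 3; residue -24500/54043.
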